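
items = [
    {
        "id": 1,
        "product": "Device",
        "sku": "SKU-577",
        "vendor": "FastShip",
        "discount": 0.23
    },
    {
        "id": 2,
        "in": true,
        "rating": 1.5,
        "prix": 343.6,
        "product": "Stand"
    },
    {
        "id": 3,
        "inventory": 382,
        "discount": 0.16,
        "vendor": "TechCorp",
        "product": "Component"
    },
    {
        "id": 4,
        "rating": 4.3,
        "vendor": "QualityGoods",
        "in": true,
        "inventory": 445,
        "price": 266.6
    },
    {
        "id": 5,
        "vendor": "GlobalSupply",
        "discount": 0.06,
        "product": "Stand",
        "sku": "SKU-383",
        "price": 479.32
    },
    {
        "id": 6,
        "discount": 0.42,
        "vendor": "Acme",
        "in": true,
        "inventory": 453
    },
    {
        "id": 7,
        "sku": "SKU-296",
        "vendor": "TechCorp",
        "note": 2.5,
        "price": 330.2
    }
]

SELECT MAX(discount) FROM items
0.42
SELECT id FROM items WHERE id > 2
[3, 4, 5, 6, 7]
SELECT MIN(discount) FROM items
0.06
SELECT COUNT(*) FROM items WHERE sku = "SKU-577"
1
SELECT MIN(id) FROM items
1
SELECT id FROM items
[1, 2, 3, 4, 5, 6, 7]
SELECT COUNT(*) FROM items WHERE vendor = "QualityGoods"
1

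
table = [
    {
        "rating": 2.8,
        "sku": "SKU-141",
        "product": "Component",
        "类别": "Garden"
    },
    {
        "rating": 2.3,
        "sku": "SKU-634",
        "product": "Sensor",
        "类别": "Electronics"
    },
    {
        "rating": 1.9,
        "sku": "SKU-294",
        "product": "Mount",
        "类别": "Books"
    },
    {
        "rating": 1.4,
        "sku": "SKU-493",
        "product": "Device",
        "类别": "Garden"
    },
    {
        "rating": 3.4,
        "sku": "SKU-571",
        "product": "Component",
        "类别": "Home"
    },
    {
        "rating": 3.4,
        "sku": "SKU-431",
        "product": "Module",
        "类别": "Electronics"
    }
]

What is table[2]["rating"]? 1.9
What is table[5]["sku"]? "SKU-431"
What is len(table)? 6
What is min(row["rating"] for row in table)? 1.4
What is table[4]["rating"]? 3.4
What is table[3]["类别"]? "Garden"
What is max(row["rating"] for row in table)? 3.4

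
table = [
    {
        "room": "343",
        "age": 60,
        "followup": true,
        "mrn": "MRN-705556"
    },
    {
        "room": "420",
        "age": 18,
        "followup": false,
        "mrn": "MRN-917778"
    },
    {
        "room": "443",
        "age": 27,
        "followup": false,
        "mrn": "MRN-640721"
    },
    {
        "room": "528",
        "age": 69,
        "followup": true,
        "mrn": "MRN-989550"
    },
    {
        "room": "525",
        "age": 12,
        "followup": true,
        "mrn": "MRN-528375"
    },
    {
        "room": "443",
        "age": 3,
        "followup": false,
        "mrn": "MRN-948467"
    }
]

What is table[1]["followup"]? False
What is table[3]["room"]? "528"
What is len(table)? 6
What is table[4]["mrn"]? "MRN-528375"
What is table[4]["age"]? 12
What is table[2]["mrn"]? "MRN-640721"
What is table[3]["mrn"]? "MRN-989550"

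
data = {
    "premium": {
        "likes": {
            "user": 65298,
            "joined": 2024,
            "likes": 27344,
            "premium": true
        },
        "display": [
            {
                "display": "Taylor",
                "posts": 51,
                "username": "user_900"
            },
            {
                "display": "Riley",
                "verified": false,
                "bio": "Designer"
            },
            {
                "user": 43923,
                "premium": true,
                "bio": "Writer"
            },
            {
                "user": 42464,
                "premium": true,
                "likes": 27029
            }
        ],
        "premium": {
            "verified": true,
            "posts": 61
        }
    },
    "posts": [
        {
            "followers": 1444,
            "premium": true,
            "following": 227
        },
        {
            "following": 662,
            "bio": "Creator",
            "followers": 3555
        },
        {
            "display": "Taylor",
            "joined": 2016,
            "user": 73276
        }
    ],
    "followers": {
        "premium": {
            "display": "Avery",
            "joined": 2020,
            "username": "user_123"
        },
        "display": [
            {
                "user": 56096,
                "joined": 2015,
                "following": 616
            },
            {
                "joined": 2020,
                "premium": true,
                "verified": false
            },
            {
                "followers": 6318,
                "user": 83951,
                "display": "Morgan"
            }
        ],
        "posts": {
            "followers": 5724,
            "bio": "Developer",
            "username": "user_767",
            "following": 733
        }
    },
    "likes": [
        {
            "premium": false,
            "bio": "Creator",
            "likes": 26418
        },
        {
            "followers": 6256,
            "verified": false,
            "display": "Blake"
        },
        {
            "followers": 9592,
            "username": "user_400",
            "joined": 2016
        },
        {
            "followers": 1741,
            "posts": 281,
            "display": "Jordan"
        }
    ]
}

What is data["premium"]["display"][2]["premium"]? True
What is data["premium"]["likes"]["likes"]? 27344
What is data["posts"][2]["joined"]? 2016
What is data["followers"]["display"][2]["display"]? "Morgan"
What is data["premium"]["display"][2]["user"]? 43923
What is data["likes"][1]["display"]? "Blake"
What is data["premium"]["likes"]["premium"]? True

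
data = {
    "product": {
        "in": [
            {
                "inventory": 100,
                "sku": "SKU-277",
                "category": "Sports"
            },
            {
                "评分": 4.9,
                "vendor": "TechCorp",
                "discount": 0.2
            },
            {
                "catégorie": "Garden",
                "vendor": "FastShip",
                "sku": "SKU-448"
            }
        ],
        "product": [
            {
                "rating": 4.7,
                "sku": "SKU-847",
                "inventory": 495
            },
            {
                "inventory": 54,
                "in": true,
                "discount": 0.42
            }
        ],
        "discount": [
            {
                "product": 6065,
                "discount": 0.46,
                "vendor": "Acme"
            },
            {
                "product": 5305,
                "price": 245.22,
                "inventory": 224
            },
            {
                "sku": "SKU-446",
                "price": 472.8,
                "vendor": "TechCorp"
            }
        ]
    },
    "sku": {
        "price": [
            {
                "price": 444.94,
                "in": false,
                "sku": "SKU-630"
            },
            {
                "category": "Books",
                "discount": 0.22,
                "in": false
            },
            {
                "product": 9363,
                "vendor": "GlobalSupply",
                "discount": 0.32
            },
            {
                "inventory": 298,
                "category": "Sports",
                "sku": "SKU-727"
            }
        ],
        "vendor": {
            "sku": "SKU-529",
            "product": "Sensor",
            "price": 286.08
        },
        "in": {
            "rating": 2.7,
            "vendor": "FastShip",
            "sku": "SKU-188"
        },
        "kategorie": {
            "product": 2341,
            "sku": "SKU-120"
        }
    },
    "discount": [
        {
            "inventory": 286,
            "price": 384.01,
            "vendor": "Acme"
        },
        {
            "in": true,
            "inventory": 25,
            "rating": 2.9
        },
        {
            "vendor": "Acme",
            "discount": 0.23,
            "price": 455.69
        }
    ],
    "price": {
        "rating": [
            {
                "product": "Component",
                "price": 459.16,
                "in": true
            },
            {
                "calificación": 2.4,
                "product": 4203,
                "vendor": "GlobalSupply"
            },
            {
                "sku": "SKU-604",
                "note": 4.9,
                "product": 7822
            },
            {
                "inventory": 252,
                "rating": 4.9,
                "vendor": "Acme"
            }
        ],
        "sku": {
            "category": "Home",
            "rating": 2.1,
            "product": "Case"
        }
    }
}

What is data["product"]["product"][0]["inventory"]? 495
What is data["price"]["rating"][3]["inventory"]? 252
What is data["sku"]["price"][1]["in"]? False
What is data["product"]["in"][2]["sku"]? "SKU-448"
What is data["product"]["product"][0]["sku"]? "SKU-847"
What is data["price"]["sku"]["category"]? "Home"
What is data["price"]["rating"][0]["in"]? True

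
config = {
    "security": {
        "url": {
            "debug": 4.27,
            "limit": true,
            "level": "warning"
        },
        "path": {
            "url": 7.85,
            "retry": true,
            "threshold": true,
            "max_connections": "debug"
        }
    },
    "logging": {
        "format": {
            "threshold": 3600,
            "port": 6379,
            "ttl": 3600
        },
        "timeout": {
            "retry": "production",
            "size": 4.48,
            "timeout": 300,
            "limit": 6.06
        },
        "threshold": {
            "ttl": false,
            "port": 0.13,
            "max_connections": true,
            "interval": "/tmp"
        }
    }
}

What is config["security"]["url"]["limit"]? True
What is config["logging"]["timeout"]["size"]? 4.48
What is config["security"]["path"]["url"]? 7.85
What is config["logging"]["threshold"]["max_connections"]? True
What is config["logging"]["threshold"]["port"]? 0.13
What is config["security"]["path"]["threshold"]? True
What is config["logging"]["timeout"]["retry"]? "production"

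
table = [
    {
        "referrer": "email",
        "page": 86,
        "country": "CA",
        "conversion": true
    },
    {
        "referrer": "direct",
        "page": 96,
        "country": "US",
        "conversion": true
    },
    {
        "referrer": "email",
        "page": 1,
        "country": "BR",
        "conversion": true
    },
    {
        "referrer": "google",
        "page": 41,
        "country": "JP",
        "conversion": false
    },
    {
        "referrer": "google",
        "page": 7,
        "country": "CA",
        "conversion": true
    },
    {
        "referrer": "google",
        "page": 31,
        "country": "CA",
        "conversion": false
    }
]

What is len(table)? 6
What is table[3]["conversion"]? False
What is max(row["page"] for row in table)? 96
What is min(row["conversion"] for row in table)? False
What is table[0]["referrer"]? "email"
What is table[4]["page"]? 7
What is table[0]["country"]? "CA"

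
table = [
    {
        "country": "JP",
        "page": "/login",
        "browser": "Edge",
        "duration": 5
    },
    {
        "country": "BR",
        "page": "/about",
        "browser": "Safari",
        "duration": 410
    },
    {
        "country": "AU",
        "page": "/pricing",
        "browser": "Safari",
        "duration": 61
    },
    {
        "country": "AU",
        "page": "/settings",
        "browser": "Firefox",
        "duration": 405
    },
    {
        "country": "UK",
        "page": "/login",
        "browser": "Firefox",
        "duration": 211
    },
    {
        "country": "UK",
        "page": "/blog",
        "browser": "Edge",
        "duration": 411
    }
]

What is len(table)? 6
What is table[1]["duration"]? 410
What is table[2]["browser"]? "Safari"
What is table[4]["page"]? "/login"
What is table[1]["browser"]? "Safari"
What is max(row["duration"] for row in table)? 411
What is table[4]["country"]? "UK"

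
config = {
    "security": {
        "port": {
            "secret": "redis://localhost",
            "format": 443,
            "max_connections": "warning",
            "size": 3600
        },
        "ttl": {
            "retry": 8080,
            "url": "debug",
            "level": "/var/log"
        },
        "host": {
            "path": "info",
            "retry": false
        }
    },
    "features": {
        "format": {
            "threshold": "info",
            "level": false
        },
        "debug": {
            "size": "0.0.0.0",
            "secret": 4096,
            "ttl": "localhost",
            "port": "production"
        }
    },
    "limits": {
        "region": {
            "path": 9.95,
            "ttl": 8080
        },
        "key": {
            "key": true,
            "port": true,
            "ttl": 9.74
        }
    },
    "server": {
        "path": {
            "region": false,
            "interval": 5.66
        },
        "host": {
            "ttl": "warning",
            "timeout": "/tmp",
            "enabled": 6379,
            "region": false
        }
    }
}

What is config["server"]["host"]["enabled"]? 6379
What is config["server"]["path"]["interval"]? 5.66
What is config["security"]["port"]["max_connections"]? "warning"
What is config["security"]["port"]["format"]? 443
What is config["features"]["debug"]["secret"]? 4096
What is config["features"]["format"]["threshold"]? "info"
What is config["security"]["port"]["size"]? 3600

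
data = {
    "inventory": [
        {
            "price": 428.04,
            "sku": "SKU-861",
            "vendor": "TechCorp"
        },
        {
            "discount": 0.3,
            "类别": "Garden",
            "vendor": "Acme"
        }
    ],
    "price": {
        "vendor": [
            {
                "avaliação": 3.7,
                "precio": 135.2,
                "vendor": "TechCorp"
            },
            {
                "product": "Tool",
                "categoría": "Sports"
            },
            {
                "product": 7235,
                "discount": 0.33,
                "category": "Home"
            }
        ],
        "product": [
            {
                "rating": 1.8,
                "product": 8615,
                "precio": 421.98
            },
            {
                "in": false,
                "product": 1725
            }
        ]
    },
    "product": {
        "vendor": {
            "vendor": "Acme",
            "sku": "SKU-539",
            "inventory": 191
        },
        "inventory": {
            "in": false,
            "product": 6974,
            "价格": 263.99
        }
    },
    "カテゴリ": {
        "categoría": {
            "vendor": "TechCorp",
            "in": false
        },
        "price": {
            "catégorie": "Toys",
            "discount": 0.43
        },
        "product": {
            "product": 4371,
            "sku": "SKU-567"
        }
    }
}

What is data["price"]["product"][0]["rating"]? 1.8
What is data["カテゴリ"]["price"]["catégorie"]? "Toys"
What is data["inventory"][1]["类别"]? "Garden"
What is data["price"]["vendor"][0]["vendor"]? "TechCorp"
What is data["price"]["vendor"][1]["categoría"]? "Sports"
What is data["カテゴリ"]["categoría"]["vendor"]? "TechCorp"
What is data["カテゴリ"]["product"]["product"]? 4371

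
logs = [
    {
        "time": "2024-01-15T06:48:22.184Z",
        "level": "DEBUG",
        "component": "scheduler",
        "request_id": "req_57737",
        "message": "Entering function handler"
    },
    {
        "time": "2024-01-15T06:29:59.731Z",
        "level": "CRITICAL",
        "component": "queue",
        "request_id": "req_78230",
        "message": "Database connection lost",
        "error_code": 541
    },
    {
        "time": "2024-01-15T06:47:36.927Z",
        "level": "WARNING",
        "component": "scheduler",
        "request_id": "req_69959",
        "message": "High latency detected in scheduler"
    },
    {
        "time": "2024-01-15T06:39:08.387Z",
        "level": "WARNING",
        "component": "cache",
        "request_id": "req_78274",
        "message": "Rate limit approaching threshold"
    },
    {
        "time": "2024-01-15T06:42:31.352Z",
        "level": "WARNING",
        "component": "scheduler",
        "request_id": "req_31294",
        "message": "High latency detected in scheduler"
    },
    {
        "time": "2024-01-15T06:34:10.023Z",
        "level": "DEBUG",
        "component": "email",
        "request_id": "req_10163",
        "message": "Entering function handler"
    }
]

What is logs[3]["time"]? "2024-01-15T06:39:08.387Z"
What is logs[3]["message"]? "Rate limit approaching threshold"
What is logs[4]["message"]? "High latency detected in scheduler"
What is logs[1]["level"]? "CRITICAL"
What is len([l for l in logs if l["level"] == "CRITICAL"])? 1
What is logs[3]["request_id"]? "req_78274"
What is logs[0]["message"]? "Entering function handler"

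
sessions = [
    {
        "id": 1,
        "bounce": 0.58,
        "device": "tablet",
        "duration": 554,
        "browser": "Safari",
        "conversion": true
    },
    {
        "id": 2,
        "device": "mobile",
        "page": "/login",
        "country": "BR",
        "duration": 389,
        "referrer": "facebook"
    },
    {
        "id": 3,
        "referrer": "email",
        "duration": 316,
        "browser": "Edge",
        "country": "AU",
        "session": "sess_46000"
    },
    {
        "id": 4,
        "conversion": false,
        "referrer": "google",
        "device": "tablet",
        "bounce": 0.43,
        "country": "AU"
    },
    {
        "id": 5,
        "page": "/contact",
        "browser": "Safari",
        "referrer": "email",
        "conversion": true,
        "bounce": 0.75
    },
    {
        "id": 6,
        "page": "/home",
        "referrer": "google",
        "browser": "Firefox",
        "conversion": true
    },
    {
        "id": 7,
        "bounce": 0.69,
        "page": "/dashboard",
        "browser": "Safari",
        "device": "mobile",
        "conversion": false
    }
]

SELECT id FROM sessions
[1, 2, 3, 4, 5, 6, 7]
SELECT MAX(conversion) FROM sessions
True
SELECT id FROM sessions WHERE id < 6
[1, 2, 3, 4, 5]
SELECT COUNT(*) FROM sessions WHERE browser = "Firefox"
1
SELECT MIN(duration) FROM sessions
316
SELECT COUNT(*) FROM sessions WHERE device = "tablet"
2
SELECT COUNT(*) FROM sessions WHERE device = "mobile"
2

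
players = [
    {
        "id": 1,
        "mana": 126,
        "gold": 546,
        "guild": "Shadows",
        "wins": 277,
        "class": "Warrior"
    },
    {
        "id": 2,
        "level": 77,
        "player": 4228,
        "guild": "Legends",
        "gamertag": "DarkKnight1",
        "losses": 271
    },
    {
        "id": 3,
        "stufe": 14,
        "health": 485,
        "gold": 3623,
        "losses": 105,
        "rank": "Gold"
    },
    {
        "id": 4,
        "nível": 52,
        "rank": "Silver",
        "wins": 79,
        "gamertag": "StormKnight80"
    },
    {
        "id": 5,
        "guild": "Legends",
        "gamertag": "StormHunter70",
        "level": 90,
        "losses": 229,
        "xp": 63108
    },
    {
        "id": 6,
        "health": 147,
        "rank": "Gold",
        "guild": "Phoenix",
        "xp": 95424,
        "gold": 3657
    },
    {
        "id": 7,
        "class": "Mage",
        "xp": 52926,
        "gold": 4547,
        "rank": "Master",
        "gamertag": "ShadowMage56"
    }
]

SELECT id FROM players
[1, 2, 3, 4, 5, 6, 7]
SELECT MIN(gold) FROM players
546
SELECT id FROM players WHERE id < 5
[1, 2, 3, 4]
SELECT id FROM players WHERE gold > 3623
[6, 7]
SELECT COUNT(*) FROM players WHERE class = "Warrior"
1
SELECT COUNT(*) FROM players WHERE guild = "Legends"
2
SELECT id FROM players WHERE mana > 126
[]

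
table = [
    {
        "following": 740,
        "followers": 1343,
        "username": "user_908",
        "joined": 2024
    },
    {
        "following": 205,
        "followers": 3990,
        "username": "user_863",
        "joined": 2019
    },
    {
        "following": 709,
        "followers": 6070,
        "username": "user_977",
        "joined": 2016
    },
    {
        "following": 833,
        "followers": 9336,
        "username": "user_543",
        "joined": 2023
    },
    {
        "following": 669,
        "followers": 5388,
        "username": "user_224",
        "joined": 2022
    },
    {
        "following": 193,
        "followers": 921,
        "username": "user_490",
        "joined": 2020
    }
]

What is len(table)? 6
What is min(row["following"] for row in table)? 193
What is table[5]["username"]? "user_490"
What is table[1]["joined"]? 2019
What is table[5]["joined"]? 2020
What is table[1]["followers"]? 3990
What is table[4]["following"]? 669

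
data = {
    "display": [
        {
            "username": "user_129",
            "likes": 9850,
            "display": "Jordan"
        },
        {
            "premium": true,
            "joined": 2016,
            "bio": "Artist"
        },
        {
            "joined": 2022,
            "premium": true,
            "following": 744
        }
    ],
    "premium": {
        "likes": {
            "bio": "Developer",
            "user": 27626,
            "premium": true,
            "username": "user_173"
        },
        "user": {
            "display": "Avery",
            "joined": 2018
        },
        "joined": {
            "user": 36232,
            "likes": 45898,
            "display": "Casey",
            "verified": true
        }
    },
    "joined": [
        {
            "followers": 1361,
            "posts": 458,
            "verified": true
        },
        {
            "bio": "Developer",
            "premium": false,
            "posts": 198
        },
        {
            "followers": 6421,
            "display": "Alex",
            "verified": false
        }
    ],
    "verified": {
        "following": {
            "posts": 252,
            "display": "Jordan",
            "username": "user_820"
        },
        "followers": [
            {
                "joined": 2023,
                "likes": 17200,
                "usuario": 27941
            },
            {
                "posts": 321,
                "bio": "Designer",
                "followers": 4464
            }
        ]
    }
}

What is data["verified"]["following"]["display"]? "Jordan"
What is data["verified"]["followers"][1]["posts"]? 321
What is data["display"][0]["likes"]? 9850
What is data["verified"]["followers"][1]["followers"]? 4464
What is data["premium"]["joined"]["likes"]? 45898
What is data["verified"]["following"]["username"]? "user_820"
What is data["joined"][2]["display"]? "Alex"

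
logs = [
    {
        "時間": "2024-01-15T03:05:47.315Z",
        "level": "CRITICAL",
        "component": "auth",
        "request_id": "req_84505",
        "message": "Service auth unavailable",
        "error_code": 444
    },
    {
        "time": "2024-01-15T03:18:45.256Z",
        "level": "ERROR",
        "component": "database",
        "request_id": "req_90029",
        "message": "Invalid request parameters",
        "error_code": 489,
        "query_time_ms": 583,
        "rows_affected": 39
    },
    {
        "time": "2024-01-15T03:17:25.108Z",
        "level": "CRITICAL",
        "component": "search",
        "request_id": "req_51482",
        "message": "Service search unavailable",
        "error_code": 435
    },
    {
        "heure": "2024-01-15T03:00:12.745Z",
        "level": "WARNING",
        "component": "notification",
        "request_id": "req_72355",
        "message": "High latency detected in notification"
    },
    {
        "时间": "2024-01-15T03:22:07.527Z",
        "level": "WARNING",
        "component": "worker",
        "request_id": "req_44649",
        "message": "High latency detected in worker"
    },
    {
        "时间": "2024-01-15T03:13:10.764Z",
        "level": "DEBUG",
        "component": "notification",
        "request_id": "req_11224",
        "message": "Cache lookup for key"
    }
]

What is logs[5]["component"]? "notification"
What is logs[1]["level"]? "ERROR"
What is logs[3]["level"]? "WARNING"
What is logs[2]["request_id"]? "req_51482"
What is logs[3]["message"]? "High latency detected in notification"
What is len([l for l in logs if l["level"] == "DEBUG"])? 1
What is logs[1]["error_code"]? 489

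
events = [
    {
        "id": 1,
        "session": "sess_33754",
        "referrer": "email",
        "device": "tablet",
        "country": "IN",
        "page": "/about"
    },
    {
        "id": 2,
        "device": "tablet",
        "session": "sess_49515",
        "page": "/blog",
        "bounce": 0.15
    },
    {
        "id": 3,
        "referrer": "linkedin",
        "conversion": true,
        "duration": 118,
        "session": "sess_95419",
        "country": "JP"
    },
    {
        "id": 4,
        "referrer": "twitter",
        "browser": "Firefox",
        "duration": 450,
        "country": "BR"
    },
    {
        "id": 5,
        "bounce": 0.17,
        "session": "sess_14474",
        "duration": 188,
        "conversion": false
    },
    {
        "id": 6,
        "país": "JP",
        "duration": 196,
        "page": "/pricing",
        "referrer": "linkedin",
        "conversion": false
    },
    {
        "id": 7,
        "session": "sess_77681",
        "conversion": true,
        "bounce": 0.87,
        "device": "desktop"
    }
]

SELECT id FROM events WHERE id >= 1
[1, 2, 3, 4, 5, 6, 7]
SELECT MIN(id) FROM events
1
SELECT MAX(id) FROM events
7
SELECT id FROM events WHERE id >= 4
[4, 5, 6, 7]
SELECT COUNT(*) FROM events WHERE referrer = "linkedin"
2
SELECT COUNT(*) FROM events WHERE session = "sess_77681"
1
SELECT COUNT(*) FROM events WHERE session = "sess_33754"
1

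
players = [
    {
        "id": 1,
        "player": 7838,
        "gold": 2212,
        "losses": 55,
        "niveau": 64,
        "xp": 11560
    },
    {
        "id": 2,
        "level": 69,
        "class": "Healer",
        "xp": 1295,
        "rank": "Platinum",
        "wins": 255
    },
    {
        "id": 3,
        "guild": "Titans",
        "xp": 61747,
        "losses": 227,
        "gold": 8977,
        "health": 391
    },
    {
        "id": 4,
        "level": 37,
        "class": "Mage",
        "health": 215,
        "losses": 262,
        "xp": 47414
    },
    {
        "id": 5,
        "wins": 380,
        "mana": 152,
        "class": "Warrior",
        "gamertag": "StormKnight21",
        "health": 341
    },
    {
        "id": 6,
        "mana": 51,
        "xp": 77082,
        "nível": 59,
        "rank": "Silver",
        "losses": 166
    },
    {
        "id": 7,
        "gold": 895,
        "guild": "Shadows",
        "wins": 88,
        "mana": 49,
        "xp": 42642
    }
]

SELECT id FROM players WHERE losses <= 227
[1, 3, 6]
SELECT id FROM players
[1, 2, 3, 4, 5, 6, 7]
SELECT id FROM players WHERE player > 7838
[]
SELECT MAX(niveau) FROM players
64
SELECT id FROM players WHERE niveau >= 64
[1]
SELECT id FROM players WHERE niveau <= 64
[1]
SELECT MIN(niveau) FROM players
64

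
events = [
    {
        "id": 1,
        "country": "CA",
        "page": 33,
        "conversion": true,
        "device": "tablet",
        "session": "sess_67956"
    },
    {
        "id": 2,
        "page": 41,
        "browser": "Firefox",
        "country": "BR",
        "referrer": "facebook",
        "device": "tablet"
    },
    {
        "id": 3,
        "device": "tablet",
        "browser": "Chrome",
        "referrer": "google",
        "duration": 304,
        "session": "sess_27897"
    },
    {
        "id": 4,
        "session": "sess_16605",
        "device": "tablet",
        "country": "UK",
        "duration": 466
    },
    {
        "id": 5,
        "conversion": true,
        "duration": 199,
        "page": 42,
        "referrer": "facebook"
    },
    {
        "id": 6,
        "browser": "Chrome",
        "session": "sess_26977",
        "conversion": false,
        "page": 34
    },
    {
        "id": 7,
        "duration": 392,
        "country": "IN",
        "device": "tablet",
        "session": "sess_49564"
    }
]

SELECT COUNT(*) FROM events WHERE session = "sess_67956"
1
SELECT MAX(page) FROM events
42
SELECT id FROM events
[1, 2, 3, 4, 5, 6, 7]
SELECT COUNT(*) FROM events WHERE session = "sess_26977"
1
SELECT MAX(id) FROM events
7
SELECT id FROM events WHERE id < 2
[1]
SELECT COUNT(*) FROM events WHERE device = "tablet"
5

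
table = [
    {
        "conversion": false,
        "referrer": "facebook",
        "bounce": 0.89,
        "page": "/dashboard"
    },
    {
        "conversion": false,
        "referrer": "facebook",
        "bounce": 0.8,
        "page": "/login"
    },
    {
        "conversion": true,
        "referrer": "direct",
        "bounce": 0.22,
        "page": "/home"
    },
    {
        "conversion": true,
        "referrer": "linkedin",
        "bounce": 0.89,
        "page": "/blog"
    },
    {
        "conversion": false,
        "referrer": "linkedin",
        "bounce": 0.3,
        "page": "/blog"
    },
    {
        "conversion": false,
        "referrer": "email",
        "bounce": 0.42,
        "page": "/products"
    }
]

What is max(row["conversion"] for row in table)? True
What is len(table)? 6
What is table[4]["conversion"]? False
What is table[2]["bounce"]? 0.22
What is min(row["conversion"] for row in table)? False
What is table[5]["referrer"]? "email"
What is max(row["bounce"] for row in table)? 0.89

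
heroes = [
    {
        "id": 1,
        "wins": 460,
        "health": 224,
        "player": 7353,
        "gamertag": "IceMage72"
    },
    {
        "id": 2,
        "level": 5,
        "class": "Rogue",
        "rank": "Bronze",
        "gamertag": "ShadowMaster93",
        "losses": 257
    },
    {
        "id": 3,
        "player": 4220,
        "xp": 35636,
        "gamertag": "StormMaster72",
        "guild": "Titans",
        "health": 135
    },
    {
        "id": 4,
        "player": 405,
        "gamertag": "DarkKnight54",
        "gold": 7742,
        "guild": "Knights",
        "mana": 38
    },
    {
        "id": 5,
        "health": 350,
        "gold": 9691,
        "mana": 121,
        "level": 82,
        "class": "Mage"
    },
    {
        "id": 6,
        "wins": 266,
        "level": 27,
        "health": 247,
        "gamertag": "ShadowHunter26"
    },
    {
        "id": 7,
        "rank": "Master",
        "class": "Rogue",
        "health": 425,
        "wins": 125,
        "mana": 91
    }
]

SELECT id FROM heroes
[1, 2, 3, 4, 5, 6, 7]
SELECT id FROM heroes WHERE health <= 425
[1, 3, 5, 6, 7]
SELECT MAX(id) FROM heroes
7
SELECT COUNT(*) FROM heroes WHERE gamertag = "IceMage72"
1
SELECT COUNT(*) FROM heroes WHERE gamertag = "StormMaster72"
1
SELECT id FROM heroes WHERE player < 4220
[4]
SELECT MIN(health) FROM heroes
135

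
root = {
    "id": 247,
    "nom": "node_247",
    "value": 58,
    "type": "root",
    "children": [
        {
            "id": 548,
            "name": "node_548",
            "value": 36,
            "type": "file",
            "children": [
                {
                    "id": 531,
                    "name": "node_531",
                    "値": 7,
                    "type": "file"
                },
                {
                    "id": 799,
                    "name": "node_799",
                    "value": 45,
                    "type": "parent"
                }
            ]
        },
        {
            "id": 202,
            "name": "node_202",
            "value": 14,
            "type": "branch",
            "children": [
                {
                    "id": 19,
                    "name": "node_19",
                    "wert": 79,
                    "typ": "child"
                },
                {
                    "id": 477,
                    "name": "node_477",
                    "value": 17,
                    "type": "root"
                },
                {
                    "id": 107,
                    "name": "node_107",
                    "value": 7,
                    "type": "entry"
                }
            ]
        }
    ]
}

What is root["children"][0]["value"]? 36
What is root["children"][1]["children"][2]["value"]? 7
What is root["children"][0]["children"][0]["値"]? 7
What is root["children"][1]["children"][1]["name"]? "node_477"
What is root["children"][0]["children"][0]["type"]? "file"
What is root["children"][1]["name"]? "node_202"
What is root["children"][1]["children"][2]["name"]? "node_107"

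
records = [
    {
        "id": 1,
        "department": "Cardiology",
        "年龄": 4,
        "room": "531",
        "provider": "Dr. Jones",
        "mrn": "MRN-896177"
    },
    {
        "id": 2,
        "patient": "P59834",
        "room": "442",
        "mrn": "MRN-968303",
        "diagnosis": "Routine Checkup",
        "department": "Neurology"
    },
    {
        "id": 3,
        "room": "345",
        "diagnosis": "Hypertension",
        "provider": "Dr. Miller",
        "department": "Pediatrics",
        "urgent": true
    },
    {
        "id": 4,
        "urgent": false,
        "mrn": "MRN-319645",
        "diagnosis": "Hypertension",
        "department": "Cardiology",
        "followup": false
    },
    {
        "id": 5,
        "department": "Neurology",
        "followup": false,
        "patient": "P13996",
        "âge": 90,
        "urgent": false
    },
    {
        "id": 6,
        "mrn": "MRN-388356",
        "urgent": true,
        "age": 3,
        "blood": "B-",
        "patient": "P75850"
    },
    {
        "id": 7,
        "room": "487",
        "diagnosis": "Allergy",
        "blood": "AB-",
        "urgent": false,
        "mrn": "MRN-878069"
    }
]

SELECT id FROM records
[1, 2, 3, 4, 5, 6, 7]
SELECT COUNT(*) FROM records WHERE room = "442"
1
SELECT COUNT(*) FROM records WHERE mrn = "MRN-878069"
1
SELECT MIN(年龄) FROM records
4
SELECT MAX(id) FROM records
7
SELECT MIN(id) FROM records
1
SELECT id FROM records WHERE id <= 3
[1, 2, 3]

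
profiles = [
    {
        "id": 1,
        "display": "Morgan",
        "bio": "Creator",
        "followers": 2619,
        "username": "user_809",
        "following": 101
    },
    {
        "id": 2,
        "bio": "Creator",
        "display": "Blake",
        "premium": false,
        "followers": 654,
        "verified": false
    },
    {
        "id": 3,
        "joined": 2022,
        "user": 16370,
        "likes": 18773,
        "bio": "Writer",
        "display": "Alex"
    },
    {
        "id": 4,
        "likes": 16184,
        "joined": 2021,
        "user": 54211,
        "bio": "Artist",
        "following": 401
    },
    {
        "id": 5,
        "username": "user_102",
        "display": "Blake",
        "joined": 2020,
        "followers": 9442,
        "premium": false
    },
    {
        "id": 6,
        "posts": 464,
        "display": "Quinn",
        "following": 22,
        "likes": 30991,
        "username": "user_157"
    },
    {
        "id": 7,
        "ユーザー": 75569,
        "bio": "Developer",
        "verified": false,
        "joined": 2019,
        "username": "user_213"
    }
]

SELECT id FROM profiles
[1, 2, 3, 4, 5, 6, 7]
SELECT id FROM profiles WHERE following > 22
[1, 4]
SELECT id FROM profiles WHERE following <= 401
[1, 4, 6]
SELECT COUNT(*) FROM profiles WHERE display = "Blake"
2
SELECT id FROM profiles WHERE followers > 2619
[5]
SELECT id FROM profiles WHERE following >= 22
[1, 4, 6]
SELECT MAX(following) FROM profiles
401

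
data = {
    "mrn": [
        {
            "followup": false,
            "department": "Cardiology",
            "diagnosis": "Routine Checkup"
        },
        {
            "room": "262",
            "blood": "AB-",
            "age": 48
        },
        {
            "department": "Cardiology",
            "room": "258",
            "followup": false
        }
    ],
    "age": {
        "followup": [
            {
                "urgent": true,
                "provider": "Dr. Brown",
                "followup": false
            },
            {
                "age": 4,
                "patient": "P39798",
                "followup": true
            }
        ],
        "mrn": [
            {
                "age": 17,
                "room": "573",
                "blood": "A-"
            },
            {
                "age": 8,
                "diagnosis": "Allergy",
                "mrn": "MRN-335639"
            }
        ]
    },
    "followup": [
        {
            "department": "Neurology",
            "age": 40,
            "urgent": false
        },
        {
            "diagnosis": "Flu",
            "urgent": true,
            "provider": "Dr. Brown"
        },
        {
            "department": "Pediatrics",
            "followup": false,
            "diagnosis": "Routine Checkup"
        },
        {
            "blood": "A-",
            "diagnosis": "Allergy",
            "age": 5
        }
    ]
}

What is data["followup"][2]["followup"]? False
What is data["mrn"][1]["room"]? "262"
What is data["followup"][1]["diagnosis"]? "Flu"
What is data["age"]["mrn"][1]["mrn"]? "MRN-335639"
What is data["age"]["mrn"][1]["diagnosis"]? "Allergy"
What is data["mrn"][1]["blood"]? "AB-"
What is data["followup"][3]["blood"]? "A-"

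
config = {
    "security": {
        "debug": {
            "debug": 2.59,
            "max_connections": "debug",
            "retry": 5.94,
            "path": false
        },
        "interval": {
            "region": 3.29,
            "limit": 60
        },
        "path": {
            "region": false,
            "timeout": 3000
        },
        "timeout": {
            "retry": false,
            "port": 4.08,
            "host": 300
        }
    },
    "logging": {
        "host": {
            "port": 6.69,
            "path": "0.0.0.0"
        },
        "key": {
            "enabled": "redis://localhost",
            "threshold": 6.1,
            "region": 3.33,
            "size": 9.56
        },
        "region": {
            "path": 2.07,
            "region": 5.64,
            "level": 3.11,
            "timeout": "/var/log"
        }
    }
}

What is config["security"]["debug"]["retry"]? 5.94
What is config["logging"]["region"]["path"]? 2.07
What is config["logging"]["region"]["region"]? 5.64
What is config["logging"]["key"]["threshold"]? 6.1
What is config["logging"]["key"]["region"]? 3.33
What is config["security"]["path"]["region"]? False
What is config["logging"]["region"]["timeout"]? "/var/log"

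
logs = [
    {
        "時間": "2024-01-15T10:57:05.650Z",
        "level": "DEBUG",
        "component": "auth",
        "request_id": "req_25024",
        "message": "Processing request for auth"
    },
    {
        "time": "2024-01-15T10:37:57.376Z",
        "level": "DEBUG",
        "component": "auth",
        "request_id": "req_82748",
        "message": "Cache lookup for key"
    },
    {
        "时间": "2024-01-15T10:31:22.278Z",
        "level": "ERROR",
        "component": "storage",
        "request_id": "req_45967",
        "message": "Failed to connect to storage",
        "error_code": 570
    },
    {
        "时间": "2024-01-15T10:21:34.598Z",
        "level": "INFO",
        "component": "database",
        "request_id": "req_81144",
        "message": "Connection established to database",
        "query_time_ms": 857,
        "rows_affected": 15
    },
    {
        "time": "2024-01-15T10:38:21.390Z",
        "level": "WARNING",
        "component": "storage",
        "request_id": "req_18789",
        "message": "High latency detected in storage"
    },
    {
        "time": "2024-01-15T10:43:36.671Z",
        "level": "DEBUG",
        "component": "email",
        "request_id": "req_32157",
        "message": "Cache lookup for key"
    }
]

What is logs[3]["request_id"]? "req_81144"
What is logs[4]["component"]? "storage"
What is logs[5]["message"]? "Cache lookup for key"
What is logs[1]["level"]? "DEBUG"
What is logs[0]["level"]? "DEBUG"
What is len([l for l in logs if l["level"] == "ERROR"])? 1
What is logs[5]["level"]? "DEBUG"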